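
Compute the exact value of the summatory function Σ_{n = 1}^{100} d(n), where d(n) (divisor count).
Σ_{n ≤ 100} d(n) = 482

Compute d(n) for each 1 ≤ n ≤ 100: d(1) = 1, d(2) = 2, d(3) = 2, d(4) = 3, d(5) = 2, d(6) = 4, d(7) = 2, d(8) = 4, d(9) = 3, d(10) = 4, d(11) = 2, d(12) = 6, d(13) = 2, d(14) = 4, d(15) = 4, d(16) = 5, d(17) = 2, d(18) = 6, d(19) = 2, d(20) = 6, d(21) = 4, d(22) = 4, d(23) = 2, d(24) = 8, d(25) = 3, d(26) = 4, d(27) = 4, d(28) = 6, d(29) = 2, d(30) = 8, d(31) = 2, d(32) = 6, d(33) = 4, d(34) = 4, d(35) = 4, d(36) = 9, d(37) = 2, d(38) = 4, d(39) = 4, d(40) = 8, d(41) = 2, d(42) = 8, d(43) = 2, d(44) = 6, d(45) = 6, d(46) = 4, d(47) = 2, d(48) = 10, d(49) = 3, d(50) = 6, d(51) = 4, d(52) = 6, d(53) = 2, d(54) = 8, d(55) = 4, d(56) = 8, d(57) = 4, d(58) = 4, d(59) = 2, d(60) = 12, d(61) = 2, d(62) = 4, d(63) = 6, d(64) = 7, d(65) = 4, d(66) = 8, d(67) = 2, d(68) = 6, d(69) = 4, d(70) = 8, d(71) = 2, d(72) = 12, d(73) = 2, d(74) = 4, d(75) = 6, d(76) = 6, d(77) = 4, d(78) = 8, d(79) = 2, d(80) = 10, d(81) = 5, d(82) = 4, d(83) = 2, d(84) = 12, d(85) = 4, d(86) = 4, d(87) = 4, d(88) = 8, d(89) = 2, d(90) = 12, d(91) = 4, d(92) = 6, d(93) = 4, d(94) = 4, d(95) = 4, d(96) = 12, d(97) = 2, d(98) = 6, d(99) = 6, d(100) = 9. Summing all 100 values: 482. (Dirichlet's divisor formula: Σ_{n ≤ x} d(n) = x ln(x) + (2γ − 1) x + O(√x). For x = 100, the asymptotic estimate is ≈ 475.96.)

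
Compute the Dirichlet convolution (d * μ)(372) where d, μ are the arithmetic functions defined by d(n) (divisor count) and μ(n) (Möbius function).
(d * μ)(372) = 1

Divisors of 372: [1, 2, 3, 4, 6, 12, 31, 62, 93, 124, 186, 372]. For each d | 372:
  d = 1: d(1) · μ(372/1) = 1 · 0 = 0
  d = 2: d(2) · μ(372/2) = 2 · -1 = -2
  d = 3: d(3) · μ(372/3) = 2 · 0 = 0
  d = 4: d(4) · μ(372/4) = 3 · 1 = 3
  d = 6: d(6) · μ(372/6) = 4 · 1 = 4
  d = 12: d(12) · μ(372/12) = 6 · -1 = -6
  d = 31: d(31) · μ(372/31) = 2 · 0 = 0
  d = 62: d(62) · μ(372/62) = 4 · 1 = 4
  d = 93: d(93) · μ(372/93) = 4 · 0 = 0
  d = 124: d(124) · μ(372/124) = 6 · -1 = -6
  d = 186: d(186) · μ(372/186) = 8 · -1 = -8
  d = 372: d(372) · μ(372/372) = 12 · 1 = 12
Summing: (d * μ)(372) = 0 + -2 + 0 + 3 + 4 + -6 + 0 + 4 + 0 + -6 + -8 + 12 = 1.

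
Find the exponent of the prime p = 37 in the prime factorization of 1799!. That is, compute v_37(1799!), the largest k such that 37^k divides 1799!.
v_37(1799!) = 49

Legendre's formula: v_p(n!) = Σ_{k ≥ 1} ⌊n / p^k⌋. For p = 37, n = 1799, the terms are:
  ⌊1799/37^1⌋ = ⌊1799/37⌋ = 48
  ⌊1799/37^2⌋ = ⌊1799/1369⌋ = 1
(the next term ⌊1799/37^3⌋ = 0, terminating the sum). Summing: v_37(1799!) = 48 + 1 = 49.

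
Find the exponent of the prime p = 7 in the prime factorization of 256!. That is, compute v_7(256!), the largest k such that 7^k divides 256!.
v_7(256!) = 41

Legendre's formula: v_p(n!) = Σ_{k ≥ 1} ⌊n / p^k⌋. For p = 7, n = 256, the terms are:
  ⌊256/7^1⌋ = ⌊256/7⌋ = 36
  ⌊256/7^2⌋ = ⌊256/49⌋ = 5
(the next term ⌊256/7^3⌋ = 0, terminating the sum). Summing: v_7(256!) = 36 + 5 = 41.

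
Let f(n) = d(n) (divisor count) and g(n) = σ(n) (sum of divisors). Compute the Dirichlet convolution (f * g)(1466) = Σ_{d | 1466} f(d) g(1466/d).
(d * σ)(1466) = 3680

Divisors of 1466: [1, 2, 733, 1466]. For each d | 1466:
  d = 1: d(1) · σ(1466/1) = 1 · 2202 = 2202
  d = 2: d(2) · σ(1466/2) = 2 · 734 = 1468
  d = 733: d(733) · σ(1466/733) = 2 · 3 = 6
  d = 1466: d(1466) · σ(1466/1466) = 4 · 1 = 4
Summing: (d * σ)(1466) = 2202 + 1468 + 6 + 4 = 3680.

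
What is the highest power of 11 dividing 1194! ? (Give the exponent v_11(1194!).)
v_11(1194!) = 117

Legendre's formula: v_p(n!) = Σ_{k ≥ 1} ⌊n / p^k⌋. For p = 11, n = 1194, the terms are:
  ⌊1194/11^1⌋ = ⌊1194/11⌋ = 108
  ⌊1194/11^2⌋ = ⌊1194/121⌋ = 9
(the next term ⌊1194/11^3⌋ = 0, terminating the sum). Summing: v_11(1194!) = 108 + 9 = 117.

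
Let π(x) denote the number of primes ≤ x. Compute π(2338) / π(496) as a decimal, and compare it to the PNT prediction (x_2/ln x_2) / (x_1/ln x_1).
π(2338)/π(496) = 345/94 ≈ 3.6702;  PNT prediction ≈ 3.7715.

π(496) = 94 and π(2338) = 345, so π(2338)/π(496) ≈ 3.6702. The PNT-predicted ratio is (2338/ln(2338)) / (496/ln(496)) ≈ 3.7715. The two agree to within a few percent, as expected.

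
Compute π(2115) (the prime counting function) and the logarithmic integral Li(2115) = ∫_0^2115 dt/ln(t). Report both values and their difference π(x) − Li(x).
π(2115) = 319;  Li(2115) ≈ 329.88;  π(x) − Li(x) ≈ -10.88.

Direct count of primes ≤ 2115 gives π(2115) = 319. Numerical evaluation of the logarithmic integral gives Li(2115) ≈ 329.88. The difference π(x) − Li(x) ≈ -10.88 is typically negative for small/moderate x (Li(x) overestimates), though Littlewood's theorem shows this sign changes infinitely often.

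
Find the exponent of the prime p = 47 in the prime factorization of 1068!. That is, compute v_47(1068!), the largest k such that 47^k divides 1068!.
v_47(1068!) = 22

Legendre's formula: v_p(n!) = Σ_{k ≥ 1} ⌊n / p^k⌋. For p = 47, n = 1068, the terms are:
  ⌊1068/47^1⌋ = ⌊1068/47⌋ = 22
(the next term ⌊1068/47^2⌋ = 0, terminating the sum). Summing: v_47(1068!) = 22 = 22.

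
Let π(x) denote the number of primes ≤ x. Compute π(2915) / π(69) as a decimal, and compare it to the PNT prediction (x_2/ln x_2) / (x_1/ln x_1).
π(2915)/π(69) = 421/19 ≈ 22.1579;  PNT prediction ≈ 22.4222.

π(69) = 19 and π(2915) = 421, so π(2915)/π(69) ≈ 22.1579. The PNT-predicted ratio is (2915/ln(2915)) / (69/ln(69)) ≈ 22.4222. The two agree to within a few percent, as expected.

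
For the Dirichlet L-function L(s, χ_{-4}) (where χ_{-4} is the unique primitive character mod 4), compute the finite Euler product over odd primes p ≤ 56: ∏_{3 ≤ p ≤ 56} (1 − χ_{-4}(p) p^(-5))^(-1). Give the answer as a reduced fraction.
∏ = 241552412610573346540717288090615330738043013683948985221451329316738054554305/242484077809603940117660402752750309983134701869309180441833184178683110227968

The odd primes p ≤ 56 are [3, 5, 7, 11, 13, 17, 19, 23, 29, 31, 37, 41, 43, 47, 53]. For each, χ(p) = 1 if p ≡ 1 mod 4, χ(p) = −1 if p ≡ 3 mod 4. Taking (1 − χ(p)/p^5)^(-1) = p^5/(p^5 − χ(p)): (1 − (-1)/3^5)^(-1) · (1 − (1)/5^5)^(-1) · (1 − (-1)/7^5)^(-1) · (1 − (-1)/11^5)^(-1) · (1 − (1)/13^5)^(-1) · (1 − (1)/17^5)^(-1) · (1 − (-1)/19^5)^(-1) · (1 − (-1)/23^5)^(-1) · (1 − (1)/29^5)^(-1) · (1 − (-1)/31^5)^(-1) · (1 − (1)/37^5)^(-1) · (1 − (1)/41^5)^(-1) · (1 − (-1)/43^5)^(-1) · (1 − (-1)/47^5)^(-1) · (1 − (1)/53^5)^(-1) = 241552412610573346540717288090615330738043013683948985221451329316738054554305/242484077809603940117660402752750309983134701869309180441833184178683110227968.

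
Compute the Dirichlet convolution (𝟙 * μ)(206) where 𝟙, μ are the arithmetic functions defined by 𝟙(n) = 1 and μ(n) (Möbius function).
(𝟙 * μ)(206) = 0

Divisors of 206: [1, 2, 103, 206]. For each d | 206:
  d = 1: 𝟙(1) · μ(206/1) = 1 · 1 = 1
  d = 2: 𝟙(2) · μ(206/2) = 1 · -1 = -1
  d = 103: 𝟙(103) · μ(206/103) = 1 · -1 = -1
  d = 206: 𝟙(206) · μ(206/206) = 1 · 1 = 1
Summing: (𝟙 * μ)(206) = 1 + -1 + -1 + 1 = 0.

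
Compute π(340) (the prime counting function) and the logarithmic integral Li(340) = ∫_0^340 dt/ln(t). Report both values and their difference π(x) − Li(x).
π(340) = 68;  Li(340) ≈ 75.27;  π(x) − Li(x) ≈ -7.27.

Direct count of primes ≤ 340 gives π(340) = 68. Numerical evaluation of the logarithmic integral gives Li(340) ≈ 75.27. The difference π(x) − Li(x) ≈ -7.27 is typically negative for small/moderate x (Li(x) overestimates), though Littlewood's theorem shows this sign changes infinitely often.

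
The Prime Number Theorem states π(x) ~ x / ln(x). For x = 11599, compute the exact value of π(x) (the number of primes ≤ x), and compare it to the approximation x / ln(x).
π(11599) = 1396;  x/ln(x) ≈ 1239.38;  relative error ≈ 11.22%.

Directly count primes up to 11599: π(11599) = 1396. The PNT approximation gives 11599/ln(11599) ≈ 11599/9.35867 ≈ 1239.38. Relative error (π(x) − x/ln(x)) / π(x) ≈ 11.22%; the approximation is known to undercount slightly (Li(x) is a better estimate).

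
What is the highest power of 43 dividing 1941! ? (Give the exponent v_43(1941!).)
v_43(1941!) = 46

Legendre's formula: v_p(n!) = Σ_{k ≥ 1} ⌊n / p^k⌋. For p = 43, n = 1941, the terms are:
  ⌊1941/43^1⌋ = ⌊1941/43⌋ = 45
  ⌊1941/43^2⌋ = ⌊1941/1849⌋ = 1
(the next term ⌊1941/43^3⌋ = 0, terminating the sum). Summing: v_43(1941!) = 45 + 1 = 46.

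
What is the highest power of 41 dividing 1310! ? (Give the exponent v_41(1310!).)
v_41(1310!) = 31

Legendre's formula: v_p(n!) = Σ_{k ≥ 1} ⌊n / p^k⌋. For p = 41, n = 1310, the terms are:
  ⌊1310/41^1⌋ = ⌊1310/41⌋ = 31
(the next term ⌊1310/41^2⌋ = 0, terminating the sum). Summing: v_41(1310!) = 31 = 31.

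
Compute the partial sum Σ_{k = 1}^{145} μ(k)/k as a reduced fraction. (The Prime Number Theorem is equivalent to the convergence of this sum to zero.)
Σ μ(k)/k = 21902975338172457649793319236190033588273978079735884/1669107775099865011251538855274990009561055775533405515

Values of μ(k) for 1 ≤ k ≤ 145: μ(1) = 1, μ(2) = -1, μ(3) = -1, μ(5) = -1, μ(6) = 1, μ(7) = -1, μ(10) = 1, μ(11) = -1, μ(13) = -1, μ(14) = 1, μ(15) = 1, μ(17) = -1, μ(19) = -1, μ(21) = 1, μ(22) = 1, μ(23) = -1, μ(26) = 1, μ(29) = -1, μ(30) = -1, μ(31) = -1, μ(33) = 1, μ(34) = 1, μ(35) = 1, μ(37) = -1, μ(38) = 1, μ(39) = 1, μ(41) = -1, μ(42) = -1, μ(43) = -1, μ(46) = 1, μ(47) = -1, μ(51) = 1, μ(53) = -1, μ(55) = 1, μ(57) = 1, μ(58) = 1, μ(59) = -1, μ(61) = -1, μ(62) = 1, μ(65) = 1, μ(66) = -1, μ(67) = -1, μ(69) = 1, μ(70) = -1, μ(71) = -1, μ(73) = -1, μ(74) = 1, μ(77) = 1, μ(78) = -1, μ(79) = -1, μ(82) = 1, μ(83) = -1, μ(85) = 1, μ(86) = 1, μ(87) = 1, μ(89) = -1, μ(91) = 1, μ(93) = 1, μ(94) = 1, μ(95) = 1, μ(97) = -1, μ(101) = -1, μ(102) = -1, μ(103) = -1, μ(105) = -1, μ(106) = 1, μ(107) = -1, μ(109) = -1, μ(110) = -1, μ(111) = 1, μ(113) = -1, μ(114) = -1, μ(115) = 1, μ(118) = 1, μ(119) = 1, μ(122) = 1, μ(123) = 1, μ(127) = -1, μ(129) = 1, μ(130) = -1, μ(131) = -1, μ(133) = 1, μ(134) = 1, μ(137) = -1, μ(138) = -1, μ(139) = -1, μ(141) = 1, μ(142) = 1, μ(143) = 1, μ(145) = 1, with μ = 0 on non-squarefree integers. Summing μ(k)/k for k where μ(k) ≠ 0 gives 21902975338172457649793319236190033588273978079735884/1669107775099865011251538855274990009561055775533405515 ≈ 0.0131. (PNT ⟺ this sum → 0 as n → ∞.)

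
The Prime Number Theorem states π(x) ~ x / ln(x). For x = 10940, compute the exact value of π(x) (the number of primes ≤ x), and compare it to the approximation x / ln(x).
π(10940) = 1329;  x/ln(x) ≈ 1176.32;  relative error ≈ 11.49%.

Directly count primes up to 10940: π(10940) = 1329. The PNT approximation gives 10940/ln(10940) ≈ 10940/9.30018 ≈ 1176.32. Relative error (π(x) − x/ln(x)) / π(x) ≈ 11.49%; the approximation is known to undercount slightly (Li(x) is a better estimate).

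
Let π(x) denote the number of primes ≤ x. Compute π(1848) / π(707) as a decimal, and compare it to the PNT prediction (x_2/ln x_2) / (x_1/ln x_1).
π(1848)/π(707) = 283/126 ≈ 2.2460;  PNT prediction ≈ 2.2800.

π(707) = 126 and π(1848) = 283, so π(1848)/π(707) ≈ 2.2460. The PNT-predicted ratio is (1848/ln(1848)) / (707/ln(707)) ≈ 2.2800. The two agree to within a few percent, as expected.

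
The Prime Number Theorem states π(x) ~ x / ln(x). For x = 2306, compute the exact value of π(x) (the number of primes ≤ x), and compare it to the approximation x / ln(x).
π(2306) = 342;  x/ln(x) ≈ 297.81;  relative error ≈ 12.92%.

Directly count primes up to 2306: π(2306) = 342. The PNT approximation gives 2306/ln(2306) ≈ 2306/7.74327 ≈ 297.81. Relative error (π(x) − x/ln(x)) / π(x) ≈ 12.92%; the approximation is known to undercount slightly (Li(x) is a better estimate).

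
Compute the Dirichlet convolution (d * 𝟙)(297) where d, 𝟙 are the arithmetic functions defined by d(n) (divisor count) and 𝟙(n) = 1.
(d * 𝟙)(297) = 30

Divisors of 297: [1, 3, 9, 11, 27, 33, 99, 297]. For each d | 297:
  d = 1: d(1) · 𝟙(297/1) = 1 · 1 = 1
  d = 3: d(3) · 𝟙(297/3) = 2 · 1 = 2
  d = 9: d(9) · 𝟙(297/9) = 3 · 1 = 3
  d = 11: d(11) · 𝟙(297/11) = 2 · 1 = 2
  d = 27: d(27) · 𝟙(297/27) = 4 · 1 = 4
  d = 33: d(33) · 𝟙(297/33) = 4 · 1 = 4
  d = 99: d(99) · 𝟙(297/99) = 6 · 1 = 6
  d = 297: d(297) · 𝟙(297/297) = 8 · 1 = 8
Summing: (d * 𝟙)(297) = 1 + 2 + 3 + 2 + 4 + 4 + 6 + 8 = 30.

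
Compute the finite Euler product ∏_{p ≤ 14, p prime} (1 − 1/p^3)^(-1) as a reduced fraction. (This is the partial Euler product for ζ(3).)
∏ = 39364325/32767248

The primes p ≤ 14 are [2, 3, 5, 7, 11, 13]. For each prime, (1 − 1/p^3)^(-1) = p^3 / (p^3 − 1). The product is (1 − 1/2^3)^(-1), (1 − 1/3^3)^(-1), (1 − 1/5^3)^(-1), (1 − 1/7^3)^(-1), (1 − 1/11^3)^(-1), (1 − 1/13^3)^(-1) = ∏ p^3 / (p^3 − 1) = 39364325/32767248.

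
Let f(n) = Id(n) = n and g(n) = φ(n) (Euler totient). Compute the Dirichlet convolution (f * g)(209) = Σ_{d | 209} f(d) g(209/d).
(Id * φ)(209) = 777

Divisors of 209: [1, 11, 19, 209]. For each d | 209:
  d = 1: Id(1) · φ(209/1) = 1 · 180 = 180
  d = 11: Id(11) · φ(209/11) = 11 · 18 = 198
  d = 19: Id(19) · φ(209/19) = 19 · 10 = 190
  d = 209: Id(209) · φ(209/209) = 209 · 1 = 209
Summing: (Id * φ)(209) = 180 + 198 + 190 + 209 = 777.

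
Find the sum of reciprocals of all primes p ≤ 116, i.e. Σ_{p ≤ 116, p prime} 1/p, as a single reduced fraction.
Σ 1/p = 58472171373748331322981543916880425472323867753/31610054640417607788145206291543662493274686990

π(116) = 30, so the primes ≤ 116 are [2, 3, 5, 7, 11, 13, 17, 19, 23, 29, 31, 37, 41, 43, 47, 53, 59, 61, 67, 71, 73, 79, 83, 89, 97, 101, 103, 107, 109, 113]. Summing 1/p over these primes: 58472171373748331322981543916880425472323867753/31610054640417607788145206291543662493274686990 ≈ 1.8498. Mertens estimate ln ln(116) + 0.2615 ≈ 1.8204.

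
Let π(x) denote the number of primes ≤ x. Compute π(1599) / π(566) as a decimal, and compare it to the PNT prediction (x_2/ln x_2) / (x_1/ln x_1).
π(1599)/π(566) = 251/103 ≈ 2.4369;  PNT prediction ≈ 2.4274.

π(566) = 103 and π(1599) = 251, so π(1599)/π(566) ≈ 2.4369. The PNT-predicted ratio is (1599/ln(1599)) / (566/ln(566)) ≈ 2.4274. The two agree to within a few percent, as expected.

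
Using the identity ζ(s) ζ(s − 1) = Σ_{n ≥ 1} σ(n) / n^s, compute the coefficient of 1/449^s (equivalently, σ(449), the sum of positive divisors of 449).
σ(449) = 450

In the product (Σ m^0/m^s)(Σ k / k^s) = Σ (Σ_{d | n} d) / n^s, the coefficient of 1/n^s is σ(n) = Σ_{d | n} d. For n = 449, divisors are [1, 449]; summing: σ(449) = 450.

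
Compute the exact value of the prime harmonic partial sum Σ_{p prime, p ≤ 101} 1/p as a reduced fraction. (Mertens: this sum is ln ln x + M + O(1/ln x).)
Σ 1/p = 422113843906354093775418512493046577809/232862364358497360900063316880507363070

π(101) = 26, so the primes ≤ 101 are [2, 3, 5, 7, 11, 13, 17, 19, 23, 29, 31, 37, 41, 43, 47, 53, 59, 61, 67, 71, 73, 79, 83, 89, 97, 101]. Summing 1/p over these primes: 422113843906354093775418512493046577809/232862364358497360900063316880507363070 ≈ 1.8127. Mertens estimate ln ln(101) + 0.2615 ≈ 1.7908.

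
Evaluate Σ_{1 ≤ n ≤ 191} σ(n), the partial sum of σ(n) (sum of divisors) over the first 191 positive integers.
Σ_{n ≤ 191} σ(n) = 29982

Compute σ(n) for each 1 ≤ n ≤ 191: σ(1) = 1, σ(2) = 3, σ(3) = 4, σ(4) = 7, σ(5) = 6, σ(6) = 12, σ(7) = 8, σ(8) = 15, σ(9) = 13, σ(10) = 18, σ(11) = 12, σ(12) = 28, σ(13) = 14, σ(14) = 24, σ(15) = 24, σ(16) = 31, σ(17) = 18, σ(18) = 39, σ(19) = 20, σ(20) = 42, σ(21) = 32, σ(22) = 36, σ(23) = 24, σ(24) = 60, σ(25) = 31, σ(26) = 42, σ(27) = 40, σ(28) = 56, σ(29) = 30, σ(30) = 72, σ(31) = 32, σ(32) = 63, σ(33) = 48, σ(34) = 54, σ(35) = 48, σ(36) = 91, σ(37) = 38, σ(38) = 60, σ(39) = 56, σ(40) = 90, σ(41) = 42, σ(42) = 96, σ(43) = 44, σ(44) = 84, σ(45) = 78, σ(46) = 72, σ(47) = 48, σ(48) = 124, σ(49) = 57, σ(50) = 93, σ(51) = 72, σ(52) = 98, σ(53) = 54, σ(54) = 120, σ(55) = 72, σ(56) = 120, σ(57) = 80, σ(58) = 90, σ(59) = 60, σ(60) = 168, σ(61) = 62, σ(62) = 96, σ(63) = 104, σ(64) = 127, σ(65) = 84, σ(66) = 144, σ(67) = 68, σ(68) = 126, σ(69) = 96, σ(70) = 144, σ(71) = 72, σ(72) = 195, σ(73) = 74, σ(74) = 114, σ(75) = 124, σ(76) = 140, σ(77) = 96, σ(78) = 168, σ(79) = 80, σ(80) = 186, σ(81) = 121, σ(82) = 126, σ(83) = 84, σ(84) = 224, σ(85) = 108, σ(86) = 132, σ(87) = 120, σ(88) = 180, σ(89) = 90, σ(90) = 234, σ(91) = 112, σ(92) = 168, σ(93) = 128, σ(94) = 144, σ(95) = 120, σ(96) = 252, σ(97) = 98, σ(98) = 171, σ(99) = 156, σ(100) = 217, σ(101) = 102, σ(102) = 216, σ(103) = 104, σ(104) = 210, σ(105) = 192, σ(106) = 162, σ(107) = 108, σ(108) = 280, σ(109) = 110, σ(110) = 216, σ(111) = 152, σ(112) = 248, σ(113) = 114, σ(114) = 240, σ(115) = 144, σ(116) = 210, σ(117) = 182, σ(118) = 180, σ(119) = 144, σ(120) = 360, σ(121) = 133, σ(122) = 186, σ(123) = 168, σ(124) = 224, σ(125) = 156, σ(126) = 312, σ(127) = 128, σ(128) = 255, σ(129) = 176, σ(130) = 252, σ(131) = 132, σ(132) = 336, σ(133) = 160, σ(134) = 204, σ(135) = 240, σ(136) = 270, σ(137) = 138, σ(138) = 288, σ(139) = 140, σ(140) = 336, σ(141) = 192, σ(142) = 216, σ(143) = 168, σ(144) = 403, σ(145) = 180, σ(146) = 222, σ(147) = 228, σ(148) = 266, σ(149) = 150, σ(150) = 372, σ(151) = 152, σ(152) = 300, σ(153) = 234, σ(154) = 288, σ(155) = 192, σ(156) = 392, σ(157) = 158, σ(158) = 240, σ(159) = 216, σ(160) = 378, σ(161) = 192, σ(162) = 363, σ(163) = 164, σ(164) = 294, σ(165) = 288, σ(166) = 252, σ(167) = 168, σ(168) = 480, σ(169) = 183, σ(170) = 324, σ(171) = 260, σ(172) = 308, σ(173) = 174, σ(174) = 360, σ(175) = 248, σ(176) = 372, σ(177) = 240, σ(178) = 270, σ(179) = 180, σ(180) = 546, σ(181) = 182, σ(182) = 336, σ(183) = 248, σ(184) = 360, σ(185) = 228, σ(186) = 384, σ(187) = 216, σ(188) = 336, σ(189) = 320, σ(190) = 360, σ(191) = 192. Summing all 191 values: 29982. (Average order: Σ_{n ≤ x} σ(n) ~ (π²/12) x². For x = 191, (π²/12)·191² ≈ 30004.42.)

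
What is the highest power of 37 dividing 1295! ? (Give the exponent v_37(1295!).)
v_37(1295!) = 35

Legendre's formula: v_p(n!) = Σ_{k ≥ 1} ⌊n / p^k⌋. For p = 37, n = 1295, the terms are:
  ⌊1295/37^1⌋ = ⌊1295/37⌋ = 35
(the next term ⌊1295/37^2⌋ = 0, terminating the sum). Summing: v_37(1295!) = 35 = 35.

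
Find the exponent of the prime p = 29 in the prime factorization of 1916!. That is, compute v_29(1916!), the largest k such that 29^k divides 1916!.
v_29(1916!) = 68

Legendre's formula: v_p(n!) = Σ_{k ≥ 1} ⌊n / p^k⌋. For p = 29, n = 1916, the terms are:
  ⌊1916/29^1⌋ = ⌊1916/29⌋ = 66
  ⌊1916/29^2⌋ = ⌊1916/841⌋ = 2
(the next term ⌊1916/29^3⌋ = 0, terminating the sum). Summing: v_29(1916!) = 66 + 2 = 68.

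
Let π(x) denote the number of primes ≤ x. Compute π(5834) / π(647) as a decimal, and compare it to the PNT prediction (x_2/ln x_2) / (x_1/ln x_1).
π(5834)/π(647) = 765/118 ≈ 6.4831;  PNT prediction ≈ 6.7303.

π(647) = 118 and π(5834) = 765, so π(5834)/π(647) ≈ 6.4831. The PNT-predicted ratio is (5834/ln(5834)) / (647/ln(647)) ≈ 6.7303. The two agree to within a few percent, as expected.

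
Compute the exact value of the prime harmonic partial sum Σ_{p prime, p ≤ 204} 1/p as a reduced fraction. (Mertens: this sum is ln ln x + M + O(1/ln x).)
Σ 1/p = 15202313841027497739047080375538859939135227730139536997746371469607707132833646367/7799922041683461553249199106329813876687996789903550945093032474868511536164700810

π(204) = 46, so the primes ≤ 204 are [2, 3, 5, 7, 11, 13, 17, 19, 23, 29, 31, 37, 41, 43, 47, 53, 59, 61, 67, 71, 73, 79, 83, 89, 97, 101, 103, 107, 109, 113, 127, 131, 137, 139, 149, 151, 157, 163, 167, 173, 179, 181, 191, 193, 197, 199]. Summing 1/p over these primes: 15202313841027497739047080375538859939135227730139536997746371469607707132833646367/7799922041683461553249199106329813876687996789903550945093032474868511536164700810 ≈ 1.9490. Mertens estimate ln ln(204) + 0.2615 ≈ 1.9326.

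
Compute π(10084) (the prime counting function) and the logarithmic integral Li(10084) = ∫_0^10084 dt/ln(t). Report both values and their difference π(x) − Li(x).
π(10084) = 1237;  Li(10084) ≈ 1255.25;  π(x) − Li(x) ≈ -18.25.

Direct count of primes ≤ 10084 gives π(10084) = 1237. Numerical evaluation of the logarithmic integral gives Li(10084) ≈ 1255.25. The difference π(x) − Li(x) ≈ -18.25 is typically negative for small/moderate x (Li(x) overestimates), though Littlewood's theorem shows this sign changes infinitely often.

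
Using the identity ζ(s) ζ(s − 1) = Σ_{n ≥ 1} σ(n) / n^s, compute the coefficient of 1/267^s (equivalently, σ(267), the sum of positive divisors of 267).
σ(267) = 360

In the product (Σ m^0/m^s)(Σ k / k^s) = Σ (Σ_{d | n} d) / n^s, the coefficient of 1/n^s is σ(n) = Σ_{d | n} d. For n = 267, divisors are [1, 3, 89, 267]; summing: σ(267) = 360.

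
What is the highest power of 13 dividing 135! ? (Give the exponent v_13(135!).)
v_13(135!) = 10

Legendre's formula: v_p(n!) = Σ_{k ≥ 1} ⌊n / p^k⌋. For p = 13, n = 135, the terms are:
  ⌊135/13^1⌋ = ⌊135/13⌋ = 10
(the next term ⌊135/13^2⌋ = 0, terminating the sum). Summing: v_13(135!) = 10 = 10.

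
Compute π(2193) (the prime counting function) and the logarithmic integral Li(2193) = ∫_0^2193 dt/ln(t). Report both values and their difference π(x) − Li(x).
π(2193) = 327;  Li(2193) ≈ 340.05;  π(x) − Li(x) ≈ -13.05.

Direct count of primes ≤ 2193 gives π(2193) = 327. Numerical evaluation of the logarithmic integral gives Li(2193) ≈ 340.05. The difference π(x) − Li(x) ≈ -13.05 is typically negative for small/moderate x (Li(x) overestimates), though Littlewood's theorem shows this sign changes infinitely often.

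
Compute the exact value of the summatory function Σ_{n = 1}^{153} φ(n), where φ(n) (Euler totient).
Σ_{n ≤ 153} φ(n) = 7176

Compute φ(n) for each 1 ≤ n ≤ 153: φ(1) = 1, φ(2) = 1, φ(3) = 2, φ(4) = 2, φ(5) = 4, φ(6) = 2, φ(7) = 6, φ(8) = 4, φ(9) = 6, φ(10) = 4, φ(11) = 10, φ(12) = 4, φ(13) = 12, φ(14) = 6, φ(15) = 8, φ(16) = 8, φ(17) = 16, φ(18) = 6, φ(19) = 18, φ(20) = 8, φ(21) = 12, φ(22) = 10, φ(23) = 22, φ(24) = 8, φ(25) = 20, φ(26) = 12, φ(27) = 18, φ(28) = 12, φ(29) = 28, φ(30) = 8, φ(31) = 30, φ(32) = 16, φ(33) = 20, φ(34) = 16, φ(35) = 24, φ(36) = 12, φ(37) = 36, φ(38) = 18, φ(39) = 24, φ(40) = 16, φ(41) = 40, φ(42) = 12, φ(43) = 42, φ(44) = 20, φ(45) = 24, φ(46) = 22, φ(47) = 46, φ(48) = 16, φ(49) = 42, φ(50) = 20, φ(51) = 32, φ(52) = 24, φ(53) = 52, φ(54) = 18, φ(55) = 40, φ(56) = 24, φ(57) = 36, φ(58) = 28, φ(59) = 58, φ(60) = 16, φ(61) = 60, φ(62) = 30, φ(63) = 36, φ(64) = 32, φ(65) = 48, φ(66) = 20, φ(67) = 66, φ(68) = 32, φ(69) = 44, φ(70) = 24, φ(71) = 70, φ(72) = 24, φ(73) = 72, φ(74) = 36, φ(75) = 40, φ(76) = 36, φ(77) = 60, φ(78) = 24, φ(79) = 78, φ(80) = 32, φ(81) = 54, φ(82) = 40, φ(83) = 82, φ(84) = 24, φ(85) = 64, φ(86) = 42, φ(87) = 56, φ(88) = 40, φ(89) = 88, φ(90) = 24, φ(91) = 72, φ(92) = 44, φ(93) = 60, φ(94) = 46, φ(95) = 72, φ(96) = 32, φ(97) = 96, φ(98) = 42, φ(99) = 60, φ(100) = 40, φ(101) = 100, φ(102) = 32, φ(103) = 102, φ(104) = 48, φ(105) = 48, φ(106) = 52, φ(107) = 106, φ(108) = 36, φ(109) = 108, φ(110) = 40, φ(111) = 72, φ(112) = 48, φ(113) = 112, φ(114) = 36, φ(115) = 88, φ(116) = 56, φ(117) = 72, φ(118) = 58, φ(119) = 96, φ(120) = 32, φ(121) = 110, φ(122) = 60, φ(123) = 80, φ(124) = 60, φ(125) = 100, φ(126) = 36, φ(127) = 126, φ(128) = 64, φ(129) = 84, φ(130) = 48, φ(131) = 130, φ(132) = 40, φ(133) = 108, φ(134) = 66, φ(135) = 72, φ(136) = 64, φ(137) = 136, φ(138) = 44, φ(139) = 138, φ(140) = 48, φ(141) = 92, φ(142) = 70, φ(143) = 120, φ(144) = 48, φ(145) = 112, φ(146) = 72, φ(147) = 84, φ(148) = 72, φ(149) = 148, φ(150) = 40, φ(151) = 150, φ(152) = 72, φ(153) = 96. Summing all 153 values: 7176. (Average order: Σ_{n ≤ x} φ(n) ~ (3/π²) x². For x = 153, (3/π²)·153² ≈ 7115.48.)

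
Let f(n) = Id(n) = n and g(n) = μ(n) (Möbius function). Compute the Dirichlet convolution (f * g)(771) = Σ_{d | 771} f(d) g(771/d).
(Id * μ)(771) = 512

Divisors of 771: [1, 3, 257, 771]. For each d | 771:
  d = 1: Id(1) · μ(771/1) = 1 · 1 = 1
  d = 3: Id(3) · μ(771/3) = 3 · -1 = -3
  d = 257: Id(257) · μ(771/257) = 257 · -1 = -257
  d = 771: Id(771) · μ(771/771) = 771 · 1 = 771
Summing: (Id * μ)(771) = 1 + -3 + -257 + 771 = 512.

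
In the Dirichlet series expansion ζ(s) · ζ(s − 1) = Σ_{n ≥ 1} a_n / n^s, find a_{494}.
σ(494) = 840

In the product (Σ m^0/m^s)(Σ k / k^s) = Σ (Σ_{d | n} d) / n^s, the coefficient of 1/n^s is σ(n) = Σ_{d | n} d. For n = 494, divisors are [1, 2, 13, 19, 26, 38, 247, 494]; summing: σ(494) = 840.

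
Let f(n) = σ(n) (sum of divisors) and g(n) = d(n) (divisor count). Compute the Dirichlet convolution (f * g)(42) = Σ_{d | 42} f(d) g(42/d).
(σ * d)(42) = 300

Divisors of 42: [1, 2, 3, 6, 7, 14, 21, 42]. For each d | 42:
  d = 1: σ(1) · d(42/1) = 1 · 8 = 8
  d = 2: σ(2) · d(42/2) = 3 · 4 = 12
  d = 3: σ(3) · d(42/3) = 4 · 4 = 16
  d = 6: σ(6) · d(42/6) = 12 · 2 = 24
  d = 7: σ(7) · d(42/7) = 8 · 4 = 32
  d = 14: σ(14) · d(42/14) = 24 · 2 = 48
  d = 21: σ(21) · d(42/21) = 32 · 2 = 64
  d = 42: σ(42) · d(42/42) = 96 · 1 = 96
Summing: (σ * d)(42) = 8 + 12 + 16 + 24 + 32 + 48 + 64 + 96 = 300.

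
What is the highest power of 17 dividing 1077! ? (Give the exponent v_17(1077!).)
v_17(1077!) = 66

Legendre's formula: v_p(n!) = Σ_{k ≥ 1} ⌊n / p^k⌋. For p = 17, n = 1077, the terms are:
  ⌊1077/17^1⌋ = ⌊1077/17⌋ = 63
  ⌊1077/17^2⌋ = ⌊1077/289⌋ = 3
(the next term ⌊1077/17^3⌋ = 0, terminating the sum). Summing: v_17(1077!) = 63 + 3 = 66.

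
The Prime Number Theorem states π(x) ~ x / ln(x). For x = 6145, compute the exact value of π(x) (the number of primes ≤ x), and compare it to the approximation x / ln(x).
π(6145) = 801;  x/ln(x) ≈ 704.43;  relative error ≈ 12.06%.

Directly count primes up to 6145: π(6145) = 801. The PNT approximation gives 6145/ln(6145) ≈ 6145/8.72339 ≈ 704.43. Relative error (π(x) − x/ln(x)) / π(x) ≈ 12.06%; the approximation is known to undercount slightly (Li(x) is a better estimate).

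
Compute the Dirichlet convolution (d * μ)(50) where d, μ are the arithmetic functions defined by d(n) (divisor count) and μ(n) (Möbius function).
(d * μ)(50) = 1

Divisors of 50: [1, 2, 5, 10, 25, 50]. For each d | 50:
  d = 1: d(1) · μ(50/1) = 1 · 0 = 0
  d = 2: d(2) · μ(50/2) = 2 · 0 = 0
  d = 5: d(5) · μ(50/5) = 2 · 1 = 2
  d = 10: d(10) · μ(50/10) = 4 · -1 = -4
  d = 25: d(25) · μ(50/25) = 3 · -1 = -3
  d = 50: d(50) · μ(50/50) = 6 · 1 = 6
Summing: (d * μ)(50) = 0 + 0 + 2 + -4 + -3 + 6 = 1.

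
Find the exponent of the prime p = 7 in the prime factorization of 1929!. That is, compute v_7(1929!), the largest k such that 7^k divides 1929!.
v_7(1929!) = 319

Legendre's formula: v_p(n!) = Σ_{k ≥ 1} ⌊n / p^k⌋. For p = 7, n = 1929, the terms are:
  ⌊1929/7^1⌋ = ⌊1929/7⌋ = 275
  ⌊1929/7^2⌋ = ⌊1929/49⌋ = 39
  ⌊1929/7^3⌋ = ⌊1929/343⌋ = 5
(the next term ⌊1929/7^4⌋ = 0, terminating the sum). Summing: v_7(1929!) = 275 + 39 + 5 = 319.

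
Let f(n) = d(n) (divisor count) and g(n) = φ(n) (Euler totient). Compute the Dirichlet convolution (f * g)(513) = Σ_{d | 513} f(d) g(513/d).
(d * φ)(513) = 800

Divisors of 513: [1, 3, 9, 19, 27, 57, 171, 513]. For each d | 513:
  d = 1: d(1) · φ(513/1) = 1 · 324 = 324
  d = 3: d(3) · φ(513/3) = 2 · 108 = 216
  d = 9: d(9) · φ(513/9) = 3 · 36 = 108
  d = 19: d(19) · φ(513/19) = 2 · 18 = 36
  d = 27: d(27) · φ(513/27) = 4 · 18 = 72
  d = 57: d(57) · φ(513/57) = 4 · 6 = 24
  d = 171: d(171) · φ(513/171) = 6 · 2 = 12
  d = 513: d(513) · φ(513/513) = 8 · 1 = 8
Summing: (d * φ)(513) = 324 + 216 + 108 + 36 + 72 + 24 + 12 + 8 = 800.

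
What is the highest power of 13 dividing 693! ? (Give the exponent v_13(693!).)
v_13(693!) = 57

Legendre's formula: v_p(n!) = Σ_{k ≥ 1} ⌊n / p^k⌋. For p = 13, n = 693, the terms are:
  ⌊693/13^1⌋ = ⌊693/13⌋ = 53
  ⌊693/13^2⌋ = ⌊693/169⌋ = 4
(the next term ⌊693/13^3⌋ = 0, terminating the sum). Summing: v_13(693!) = 53 + 4 = 57.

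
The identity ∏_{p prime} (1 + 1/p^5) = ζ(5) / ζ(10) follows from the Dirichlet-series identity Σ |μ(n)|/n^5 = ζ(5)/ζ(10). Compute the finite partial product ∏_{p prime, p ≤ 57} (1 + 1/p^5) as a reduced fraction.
∏ = 32347597211284988160480267437380591091977322089812731895007080802055947812864/31226639806314720763085693561071542877365250131832357293968847568717289128655

The primes p ≤ 57 are [2, 3, 5, 7, 11, 13, 17, 19, 23, 29, 31, 37, 41, 43, 47, 53]. For each, (1 + 1/p^5) = (p^5 + 1)/p^5. Multiplying these fractions over p ∈ [2, 3, 5, 7, 11, 13, 17, 19, 23, 29, 31, 37, 41, 43, 47, 53] gives 32347597211284988160480267437380591091977322089812731895007080802055947812864/31226639806314720763085693561071542877365250131832357293968847568717289128655. (In the limit P → ∞ this tends to ζ(5)/ζ(10).)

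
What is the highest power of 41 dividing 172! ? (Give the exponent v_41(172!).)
v_41(172!) = 4

Legendre's formula: v_p(n!) = Σ_{k ≥ 1} ⌊n / p^k⌋. For p = 41, n = 172, the terms are:
  ⌊172/41^1⌋ = ⌊172/41⌋ = 4
(the next term ⌊172/41^2⌋ = 0, terminating the sum). Summing: v_41(172!) = 4 = 4.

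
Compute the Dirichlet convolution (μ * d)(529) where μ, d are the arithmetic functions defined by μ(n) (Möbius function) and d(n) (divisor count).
(μ * d)(529) = 1

Divisors of 529: [1, 23, 529]. For each d | 529:
  d = 1: μ(1) · d(529/1) = 1 · 3 = 3
  d = 23: μ(23) · d(529/23) = -1 · 2 = -2
  d = 529: μ(529) · d(529/529) = 0 · 1 = 0
Summing: (μ * d)(529) = 3 + -2 + 0 = 1.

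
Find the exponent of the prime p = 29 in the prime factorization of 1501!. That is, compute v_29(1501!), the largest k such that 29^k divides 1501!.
v_29(1501!) = 52

Legendre's formula: v_p(n!) = Σ_{k ≥ 1} ⌊n / p^k⌋. For p = 29, n = 1501, the terms are:
  ⌊1501/29^1⌋ = ⌊1501/29⌋ = 51
  ⌊1501/29^2⌋ = ⌊1501/841⌋ = 1
(the next term ⌊1501/29^3⌋ = 0, terminating the sum). Summing: v_29(1501!) = 51 + 1 = 52.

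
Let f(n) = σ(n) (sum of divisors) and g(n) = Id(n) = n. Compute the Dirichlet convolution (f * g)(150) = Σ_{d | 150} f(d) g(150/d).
(σ * Id)(150) = 3010

Divisors of 150: [1, 2, 3, 5, 6, 10, 15, 25, 30, 50, 75, 150]. For each d | 150:
  d = 1: σ(1) · Id(150/1) = 1 · 150 = 150
  d = 2: σ(2) · Id(150/2) = 3 · 75 = 225
  d = 3: σ(3) · Id(150/3) = 4 · 50 = 200
  d = 5: σ(5) · Id(150/5) = 6 · 30 = 180
  d = 6: σ(6) · Id(150/6) = 12 · 25 = 300
  d = 10: σ(10) · Id(150/10) = 18 · 15 = 270
  d = 15: σ(15) · Id(150/15) = 24 · 10 = 240
  d = 25: σ(25) · Id(150/25) = 31 · 6 = 186
  d = 30: σ(30) · Id(150/30) = 72 · 5 = 360
  d = 50: σ(50) · Id(150/50) = 93 · 3 = 279
  d = 75: σ(75) · Id(150/75) = 124 · 2 = 248
  d = 150: σ(150) · Id(150/150) = 372 · 1 = 372
Summing: (σ * Id)(150) = 150 + 225 + 200 + 180 + 300 + 270 + 240 + 186 + 360 + 279 + 248 + 372 = 3010.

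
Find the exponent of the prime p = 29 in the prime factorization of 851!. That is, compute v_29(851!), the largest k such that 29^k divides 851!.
v_29(851!) = 30

Legendre's formula: v_p(n!) = Σ_{k ≥ 1} ⌊n / p^k⌋. For p = 29, n = 851, the terms are:
  ⌊851/29^1⌋ = ⌊851/29⌋ = 29
  ⌊851/29^2⌋ = ⌊851/841⌋ = 1
(the next term ⌊851/29^3⌋ = 0, terminating the sum). Summing: v_29(851!) = 29 + 1 = 30.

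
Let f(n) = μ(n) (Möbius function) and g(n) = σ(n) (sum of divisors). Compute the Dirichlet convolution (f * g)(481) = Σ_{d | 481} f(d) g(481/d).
(μ * σ)(481) = 481

Divisors of 481: [1, 13, 37, 481]. For each d | 481:
  d = 1: μ(1) · σ(481/1) = 1 · 532 = 532
  d = 13: μ(13) · σ(481/13) = -1 · 38 = -38
  d = 37: μ(37) · σ(481/37) = -1 · 14 = -14
  d = 481: μ(481) · σ(481/481) = 1 · 1 = 1
Summing: (μ * σ)(481) = 532 + -38 + -14 + 1 = 481.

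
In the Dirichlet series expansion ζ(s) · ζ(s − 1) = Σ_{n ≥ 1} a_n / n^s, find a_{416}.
σ(416) = 882

In the product (Σ m^0/m^s)(Σ k / k^s) = Σ (Σ_{d | n} d) / n^s, the coefficient of 1/n^s is σ(n) = Σ_{d | n} d. For n = 416, divisors are [1, 2, 4, 8, 13, 16, 26, 32, 52, 104, 208, 416]; summing: σ(416) = 882.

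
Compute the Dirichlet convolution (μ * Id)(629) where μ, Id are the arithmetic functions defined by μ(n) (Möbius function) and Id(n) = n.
(μ * Id)(629) = 576

Divisors of 629: [1, 17, 37, 629]. For each d | 629:
  d = 1: μ(1) · Id(629/1) = 1 · 629 = 629
  d = 17: μ(17) · Id(629/17) = -1 · 37 = -37
  d = 37: μ(37) · Id(629/37) = -1 · 17 = -17
  d = 629: μ(629) · Id(629/629) = 1 · 1 = 1
Summing: (μ * Id)(629) = 629 + -37 + -17 + 1 = 576.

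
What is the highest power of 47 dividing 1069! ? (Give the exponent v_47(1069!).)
v_47(1069!) = 22

Legendre's formula: v_p(n!) = Σ_{k ≥ 1} ⌊n / p^k⌋. For p = 47, n = 1069, the terms are:
  ⌊1069/47^1⌋ = ⌊1069/47⌋ = 22
(the next term ⌊1069/47^2⌋ = 0, terminating the sum). Summing: v_47(1069!) = 22 = 22.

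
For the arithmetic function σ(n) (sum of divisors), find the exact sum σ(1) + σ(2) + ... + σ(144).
Σ_{n ≤ 144} σ(n) = 17186

Compute σ(n) for each 1 ≤ n ≤ 144: σ(1) = 1, σ(2) = 3, σ(3) = 4, σ(4) = 7, σ(5) = 6, σ(6) = 12, σ(7) = 8, σ(8) = 15, σ(9) = 13, σ(10) = 18, σ(11) = 12, σ(12) = 28, σ(13) = 14, σ(14) = 24, σ(15) = 24, σ(16) = 31, σ(17) = 18, σ(18) = 39, σ(19) = 20, σ(20) = 42, σ(21) = 32, σ(22) = 36, σ(23) = 24, σ(24) = 60, σ(25) = 31, σ(26) = 42, σ(27) = 40, σ(28) = 56, σ(29) = 30, σ(30) = 72, σ(31) = 32, σ(32) = 63, σ(33) = 48, σ(34) = 54, σ(35) = 48, σ(36) = 91, σ(37) = 38, σ(38) = 60, σ(39) = 56, σ(40) = 90, σ(41) = 42, σ(42) = 96, σ(43) = 44, σ(44) = 84, σ(45) = 78, σ(46) = 72, σ(47) = 48, σ(48) = 124, σ(49) = 57, σ(50) = 93, σ(51) = 72, σ(52) = 98, σ(53) = 54, σ(54) = 120, σ(55) = 72, σ(56) = 120, σ(57) = 80, σ(58) = 90, σ(59) = 60, σ(60) = 168, σ(61) = 62, σ(62) = 96, σ(63) = 104, σ(64) = 127, σ(65) = 84, σ(66) = 144, σ(67) = 68, σ(68) = 126, σ(69) = 96, σ(70) = 144, σ(71) = 72, σ(72) = 195, σ(73) = 74, σ(74) = 114, σ(75) = 124, σ(76) = 140, σ(77) = 96, σ(78) = 168, σ(79) = 80, σ(80) = 186, σ(81) = 121, σ(82) = 126, σ(83) = 84, σ(84) = 224, σ(85) = 108, σ(86) = 132, σ(87) = 120, σ(88) = 180, σ(89) = 90, σ(90) = 234, σ(91) = 112, σ(92) = 168, σ(93) = 128, σ(94) = 144, σ(95) = 120, σ(96) = 252, σ(97) = 98, σ(98) = 171, σ(99) = 156, σ(100) = 217, σ(101) = 102, σ(102) = 216, σ(103) = 104, σ(104) = 210, σ(105) = 192, σ(106) = 162, σ(107) = 108, σ(108) = 280, σ(109) = 110, σ(110) = 216, σ(111) = 152, σ(112) = 248, σ(113) = 114, σ(114) = 240, σ(115) = 144, σ(116) = 210, σ(117) = 182, σ(118) = 180, σ(119) = 144, σ(120) = 360, σ(121) = 133, σ(122) = 186, σ(123) = 168, σ(124) = 224, σ(125) = 156, σ(126) = 312, σ(127) = 128, σ(128) = 255, σ(129) = 176, σ(130) = 252, σ(131) = 132, σ(132) = 336, σ(133) = 160, σ(134) = 204, σ(135) = 240, σ(136) = 270, σ(137) = 138, σ(138) = 288, σ(139) = 140, σ(140) = 336, σ(141) = 192, σ(142) = 216, σ(143) = 168, σ(144) = 403. Summing all 144 values: 17186. (Average order: Σ_{n ≤ x} σ(n) ~ (π²/12) x². For x = 144, (π²/12)·144² ≈ 17054.68.)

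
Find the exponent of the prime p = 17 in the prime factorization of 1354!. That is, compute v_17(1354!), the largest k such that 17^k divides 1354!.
v_17(1354!) = 83

Legendre's formula: v_p(n!) = Σ_{k ≥ 1} ⌊n / p^k⌋. For p = 17, n = 1354, the terms are:
  ⌊1354/17^1⌋ = ⌊1354/17⌋ = 79
  ⌊1354/17^2⌋ = ⌊1354/289⌋ = 4
(the next term ⌊1354/17^3⌋ = 0, terminating the sum). Summing: v_17(1354!) = 79 + 4 = 83.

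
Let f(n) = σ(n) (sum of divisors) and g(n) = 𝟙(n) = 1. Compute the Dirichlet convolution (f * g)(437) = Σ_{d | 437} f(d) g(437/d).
(σ * 𝟙)(437) = 525

Divisors of 437: [1, 19, 23, 437]. For each d | 437:
  d = 1: σ(1) · 𝟙(437/1) = 1 · 1 = 1
  d = 19: σ(19) · 𝟙(437/19) = 20 · 1 = 20
  d = 23: σ(23) · 𝟙(437/23) = 24 · 1 = 24
  d = 437: σ(437) · 𝟙(437/437) = 480 · 1 = 480
Summing: (σ * 𝟙)(437) = 1 + 20 + 24 + 480 = 525.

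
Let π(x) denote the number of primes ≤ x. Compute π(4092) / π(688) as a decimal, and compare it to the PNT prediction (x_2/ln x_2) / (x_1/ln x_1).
π(4092)/π(688) = 563/124 ≈ 4.5403;  PNT prediction ≈ 4.6726.

π(688) = 124 and π(4092) = 563, so π(4092)/π(688) ≈ 4.5403. The PNT-predicted ratio is (4092/ln(4092)) / (688/ln(688)) ≈ 4.6726. The two agree to within a few percent, as expected.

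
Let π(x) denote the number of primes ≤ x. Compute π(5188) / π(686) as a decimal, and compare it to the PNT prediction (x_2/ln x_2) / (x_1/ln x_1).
π(5188)/π(686) = 690/124 ≈ 5.5645;  PNT prediction ≈ 5.7739.

π(686) = 124 and π(5188) = 690, so π(5188)/π(686) ≈ 5.5645. The PNT-predicted ratio is (5188/ln(5188)) / (686/ln(686)) ≈ 5.7739. The two agree to within a few percent, as expected.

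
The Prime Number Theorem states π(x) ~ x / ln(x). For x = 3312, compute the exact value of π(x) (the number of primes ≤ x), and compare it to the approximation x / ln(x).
π(3312) = 465;  x/ln(x) ≈ 408.62;  relative error ≈ 12.12%.

Directly count primes up to 3312: π(3312) = 465. The PNT approximation gives 3312/ln(3312) ≈ 3312/8.10531 ≈ 408.62. Relative error (π(x) − x/ln(x)) / π(x) ≈ 12.12%; the approximation is known to undercount slightly (Li(x) is a better estimate).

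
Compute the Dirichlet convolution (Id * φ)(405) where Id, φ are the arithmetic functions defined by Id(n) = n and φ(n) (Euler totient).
(Id * φ)(405) = 2673

Divisors of 405: [1, 3, 5, 9, 15, 27, 45, 81, 135, 405]. For each d | 405:
  d = 1: Id(1) · φ(405/1) = 1 · 216 = 216
  d = 3: Id(3) · φ(405/3) = 3 · 72 = 216
  d = 5: Id(5) · φ(405/5) = 5 · 54 = 270
  d = 9: Id(9) · φ(405/9) = 9 · 24 = 216
  d = 15: Id(15) · φ(405/15) = 15 · 18 = 270
  d = 27: Id(27) · φ(405/27) = 27 · 8 = 216
  d = 45: Id(45) · φ(405/45) = 45 · 6 = 270
  d = 81: Id(81) · φ(405/81) = 81 · 4 = 324
  d = 135: Id(135) · φ(405/135) = 135 · 2 = 270
  d = 405: Id(405) · φ(405/405) = 405 · 1 = 405
Summing: (Id * φ)(405) = 216 + 216 + 270 + 216 + 270 + 216 + 270 + 324 + 270 + 405 = 2673.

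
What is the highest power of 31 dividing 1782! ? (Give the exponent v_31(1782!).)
v_31(1782!) = 58

Legendre's formula: v_p(n!) = Σ_{k ≥ 1} ⌊n / p^k⌋. For p = 31, n = 1782, the terms are:
  ⌊1782/31^1⌋ = ⌊1782/31⌋ = 57
  ⌊1782/31^2⌋ = ⌊1782/961⌋ = 1
(the next term ⌊1782/31^3⌋ = 0, terminating the sum). Summing: v_31(1782!) = 57 + 1 = 58.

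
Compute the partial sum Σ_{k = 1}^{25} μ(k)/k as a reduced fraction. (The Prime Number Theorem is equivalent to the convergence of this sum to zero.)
Σ μ(k)/k = -249979/223092870

Values of μ(k) for 1 ≤ k ≤ 25: μ(1) = 1, μ(2) = -1, μ(3) = -1, μ(5) = -1, μ(6) = 1, μ(7) = -1, μ(10) = 1, μ(11) = -1, μ(13) = -1, μ(14) = 1, μ(15) = 1, μ(17) = -1, μ(19) = -1, μ(21) = 1, μ(22) = 1, μ(23) = -1, with μ = 0 on non-squarefree integers. Summing μ(k)/k for k where μ(k) ≠ 0 gives -249979/223092870 ≈ -0.0011. (PNT ⟺ this sum → 0 as n → ∞.)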